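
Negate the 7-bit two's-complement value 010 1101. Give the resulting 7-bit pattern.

Invert: 1010010. Add 1: 1010011.
Check: 0101101 = 45, 1010011 = -45.

1010011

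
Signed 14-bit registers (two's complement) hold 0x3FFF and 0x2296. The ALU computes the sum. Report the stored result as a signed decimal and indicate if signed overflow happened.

-7531; no overflow

0x3FFF = 11111111111111 = -1 (signed)
0x2296 = 10001010010110 = -7530 (signed)
  11111111111111
+ 10001010010110
= 10001010010101  (discard carry-out 1)
Result 10001010010101: MSB = 1 → 8853 − 16384 = -7531.
Both addends are negative and so is the stored result: no signed overflow.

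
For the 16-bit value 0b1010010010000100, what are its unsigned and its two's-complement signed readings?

Unsigned: 1010010010000100 = 42116.
Signed: MSB=1 → 42116 − 65536 = -23420.

unsigned = 42116, signed = -23420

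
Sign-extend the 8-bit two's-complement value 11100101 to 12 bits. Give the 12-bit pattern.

111111100101

MSB of 11100101 is 1; replicate it into the new high bits.
1111|11100101 → 111111100101 (still -27).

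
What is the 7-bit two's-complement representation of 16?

0010000

16 is non-negative, so write it directly in 7 bits: 0010000.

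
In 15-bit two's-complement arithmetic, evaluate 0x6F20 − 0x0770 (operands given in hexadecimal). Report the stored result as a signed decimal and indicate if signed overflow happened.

-6224; no overflow

0x6F20 = 110111100100000 = -4320 (signed)
0x0770 = 000011101110000 = 1904 (signed)
Subtract via negate-and-add: invert 000011101110000 + 1 = 111100010010000 (i.e. -1904).
  110111100100000
+ 111100010010000
= 110011110110000  (discard carry-out 1)
Result 110011110110000: MSB = 1 → 26544 − 32768 = -6224.
Both addends (after negating the subtrahend) are negative and so is the stored result: no signed overflow.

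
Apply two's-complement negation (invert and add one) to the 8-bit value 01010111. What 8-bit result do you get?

Invert: 10101000. Add 1: 10101001.

10101001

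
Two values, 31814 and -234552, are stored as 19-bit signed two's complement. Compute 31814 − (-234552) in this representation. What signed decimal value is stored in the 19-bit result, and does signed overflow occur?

31814 → 0000111110001000110
-234552 → 1000110101111001000
Subtract via negate-and-add: invert 1000110101111001000 + 1 = 0111001010000111000 (i.e. 234552).
  0000111110001000110
+ 0111001010000111000
= 1000001000001111110
Result 1000001000001111110: MSB = 1 → 266366 − 524288 = -257922.
Both addends (after negating the subtrahend) are non-negative but the stored result is negative: signed overflow. The true value 31814 − (-234552) = 266366 lies outside [-262144, 262143].

-257922; overflow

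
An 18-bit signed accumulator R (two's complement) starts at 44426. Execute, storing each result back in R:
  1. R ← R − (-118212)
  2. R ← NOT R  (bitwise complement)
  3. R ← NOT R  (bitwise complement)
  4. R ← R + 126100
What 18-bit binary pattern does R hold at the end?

000110011111100010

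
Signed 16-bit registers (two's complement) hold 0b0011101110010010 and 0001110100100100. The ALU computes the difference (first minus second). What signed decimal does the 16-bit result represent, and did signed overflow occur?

0b0011101110010010 → 0011101110010010 = 15250 (signed)
0001110100100100 = 7460 (signed)
Subtract via negate-and-add: invert 0001110100100100 + 1 = 1110001011011100 (i.e. -7460).
  0011101110010010
+ 1110001011011100
= 0001111001101110  (discard carry-out 1)
Result 0001111001101110: MSB = 0 → value 7790.
Addends (after negating the subtrahend) have opposite signs, so signed overflow cannot occur.

7790; no overflow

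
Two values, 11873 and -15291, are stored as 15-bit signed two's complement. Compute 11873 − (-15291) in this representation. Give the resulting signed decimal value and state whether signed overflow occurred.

11873 → 010111001100001
-15291 → 100010001000101
Subtract via negate-and-add: invert 100010001000101 + 1 = 011101110111011 (i.e. 15291).
  010111001100001
+ 011101110111011
= 110101000011100
Result 110101000011100: MSB = 1 → 27164 − 32768 = -5604.
Both addends (after negating the subtrahend) are non-negative but the stored result is negative: signed overflow. The true value 11873 − (-15291) = 27164 lies outside [-16384, 16383].

-5604; overflow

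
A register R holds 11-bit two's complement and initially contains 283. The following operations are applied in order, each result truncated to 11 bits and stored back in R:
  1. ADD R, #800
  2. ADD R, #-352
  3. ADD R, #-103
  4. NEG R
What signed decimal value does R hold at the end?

Start: R = 283 = 00100011011.
R = 283 + 800 = 1083; wraps to -965 = 10000111011
R = -965 + (-352) = -1317; wraps to 731 = 01011011011
R = 731 + (-103) = 628 = 01001110100
R = −(628) = -628 = 10110001100

-628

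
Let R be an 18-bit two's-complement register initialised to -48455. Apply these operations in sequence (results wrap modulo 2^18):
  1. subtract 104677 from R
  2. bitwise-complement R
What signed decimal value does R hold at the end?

Start: R = -48455 = 110100001010111001.
R = -48455 − 104677 = -153132; wraps to 109012 = 011010100111010100
R = NOT 011010100111010100 = 100101011000101011 = -109013

-109013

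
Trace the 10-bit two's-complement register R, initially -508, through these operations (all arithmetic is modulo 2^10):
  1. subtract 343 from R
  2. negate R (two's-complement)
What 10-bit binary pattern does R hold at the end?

Start: R = -508 = 1000000100.
R = -508 − 343 = -851; wraps to 173 = 0010101101
R = −(173) = -173 = 1101010011

1101010011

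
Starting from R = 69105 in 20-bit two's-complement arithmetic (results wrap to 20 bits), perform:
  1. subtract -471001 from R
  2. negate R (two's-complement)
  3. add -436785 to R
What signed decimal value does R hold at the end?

Start: R = 69105 = 00010000110111110001.
R = 69105 − (-471001) = 540106; wraps to -508470 = 10000011110111001010
R = −(-508470) = 508470 = 01111100001000110110
R = 508470 + (-436785) = 71685 = 00010001100000000101

71685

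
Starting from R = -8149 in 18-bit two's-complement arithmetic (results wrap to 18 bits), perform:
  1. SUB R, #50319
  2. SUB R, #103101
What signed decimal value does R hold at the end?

100575

Start: R = -8149 = 111110000000101011.
R = -8149 − 50319 = -58468 = 110001101110011100
R = -58468 − 103101 = -161569; wraps to 100575 = 011000100011011111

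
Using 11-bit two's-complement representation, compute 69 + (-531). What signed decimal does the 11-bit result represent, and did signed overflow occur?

-462; no overflow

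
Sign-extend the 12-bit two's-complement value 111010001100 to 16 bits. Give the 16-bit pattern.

1111111010001100

MSB of 111010001100 is 1; replicate it into the new high bits.
1111|111010001100 → 1111111010001100 (still -372).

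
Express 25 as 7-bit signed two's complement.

0011001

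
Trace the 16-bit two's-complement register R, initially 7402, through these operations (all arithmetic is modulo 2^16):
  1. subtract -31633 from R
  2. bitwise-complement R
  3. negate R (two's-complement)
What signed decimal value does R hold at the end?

-26500

Start: R = 7402 = 0001110011101010.
R = 7402 − (-31633) = 39035; wraps to -26501 = 1001100001111011
R = NOT 1001100001111011 = 0110011110000100 = 26500
R = −(26500) = -26500 = 1001100001111100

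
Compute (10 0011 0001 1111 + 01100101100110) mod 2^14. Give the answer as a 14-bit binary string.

11110010000101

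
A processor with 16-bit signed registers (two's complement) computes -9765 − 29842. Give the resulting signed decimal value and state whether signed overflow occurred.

-9765 → 1101100111011011
29842 → 0111010010010010
Subtract via negate-and-add: invert 0111010010010010 + 1 = 1000101101101110 (i.e. -29842).
  1101100111011011
+ 1000101101101110
= 0110010101001001  (discard carry-out 1)
Result 0110010101001001: MSB = 0 → value 25929.
Both addends (after negating the subtrahend) are negative but the stored result is non-negative: signed overflow. The true value -9765 − 29842 = -39607 lies outside [-32768, 32767].

25929; overflow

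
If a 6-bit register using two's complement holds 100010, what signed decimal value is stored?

MSB is 1, so the value is negative.
Invert: 011101. Add 1: 011110 = 30. So the value is −30.

-30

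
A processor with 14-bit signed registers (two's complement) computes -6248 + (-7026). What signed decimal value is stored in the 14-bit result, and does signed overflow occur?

3110; overflow

-6248 → 10011110011000
-7026 → 10010010001110
  10011110011000
+ 10010010001110
= 00110000100110  (discard carry-out 1)
Result 00110000100110: MSB = 0 → value 3110.
Both addends are negative but the stored result is non-negative: signed overflow. The true value -6248 + (-7026) = -13274 lies outside [-8192, 8191].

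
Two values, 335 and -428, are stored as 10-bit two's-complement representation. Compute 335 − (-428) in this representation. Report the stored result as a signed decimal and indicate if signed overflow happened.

335 → 0101001111
-428 → 1001010100
Subtract via negate-and-add: invert 1001010100 + 1 = 0110101100 (i.e. 428).
  0101001111
+ 0110101100
= 1011111011
Result 1011111011: MSB = 1 → 763 − 1024 = -261.
Both addends (after negating the subtrahend) are non-negative but the stored result is negative: signed overflow. The true value 335 − (-428) = 763 lies outside [-512, 511].

-261; overflow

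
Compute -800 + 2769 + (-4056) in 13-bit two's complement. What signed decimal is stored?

-800 + 2769 = 1969 (0011110110001)
1969 + (-4056) = -2087 (1011111011001)

-2087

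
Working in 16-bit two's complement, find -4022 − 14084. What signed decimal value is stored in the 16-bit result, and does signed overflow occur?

-18106; no overflow

-4022 → 1111000001001010
14084 → 0011011100000100
Subtract via negate-and-add: invert 0011011100000100 + 1 = 1100100011111100 (i.e. -14084).
  1111000001001010
+ 1100100011111100
= 1011100101000110  (discard carry-out 1)
Result 1011100101000110: MSB = 1 → 47430 − 65536 = -18106.
Both addends (after negating the subtrahend) are negative and so is the stored result: no signed overflow.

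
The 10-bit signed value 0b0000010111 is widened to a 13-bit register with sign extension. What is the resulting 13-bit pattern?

MSB of 0000010111 is 0; replicate it into the new high bits.
000|0000010111 → 0000000010111 (still 23).

0000000010111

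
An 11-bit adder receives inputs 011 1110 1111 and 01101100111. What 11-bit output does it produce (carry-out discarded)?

  01111101111
+ 01101100111
= 11101010110

11101010110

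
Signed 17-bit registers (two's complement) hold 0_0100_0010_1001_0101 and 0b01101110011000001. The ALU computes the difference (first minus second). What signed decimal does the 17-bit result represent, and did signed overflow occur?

0_0100_0010_1001_0101 → 00100001010010101 = 17045 (signed)
0b01101110011000001 → 01101110011000001 = 56513 (signed)
Subtract via negate-and-add: invert 01101110011000001 + 1 = 10010001100111111 (i.e. -56513).
  00100001010010101
+ 10010001100111111
= 10110010111010100
Result 10110010111010100: MSB = 1 → 91604 − 131072 = -39468.
Addends (after negating the subtrahend) have opposite signs, so signed overflow cannot occur.

-39468; no overflow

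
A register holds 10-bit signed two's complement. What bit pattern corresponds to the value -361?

|-361| = 361 = 0101101001 in 10 bits.
Invert the bits: 1010010110. Add 1: 1010010111.

1010010111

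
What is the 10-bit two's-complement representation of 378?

378 is non-negative, so write it directly in 10 bits: 0101111010.

0101111010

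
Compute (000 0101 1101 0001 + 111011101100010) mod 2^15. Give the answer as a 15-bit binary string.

111110100110011

  000010111010001
+ 111011101100010
= 111110100110011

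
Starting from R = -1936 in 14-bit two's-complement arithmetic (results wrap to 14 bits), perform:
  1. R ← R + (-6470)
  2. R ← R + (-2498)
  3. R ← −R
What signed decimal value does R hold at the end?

-5480

Start: R = -1936 = 11100001110000.
R = -1936 + (-6470) = -8406; wraps to 7978 = 01111100101010
R = 7978 + (-2498) = 5480 = 01010101101000
R = −(5480) = -5480 = 10101010011000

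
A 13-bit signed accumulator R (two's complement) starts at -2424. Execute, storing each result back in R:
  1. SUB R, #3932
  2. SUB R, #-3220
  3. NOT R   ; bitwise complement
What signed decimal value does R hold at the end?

3135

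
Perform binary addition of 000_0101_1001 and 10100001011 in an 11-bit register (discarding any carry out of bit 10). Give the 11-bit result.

10101100100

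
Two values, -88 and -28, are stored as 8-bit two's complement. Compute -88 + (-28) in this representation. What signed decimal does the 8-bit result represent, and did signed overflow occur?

-116; no overflow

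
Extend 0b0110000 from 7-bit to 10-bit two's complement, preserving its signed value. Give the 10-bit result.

0000110000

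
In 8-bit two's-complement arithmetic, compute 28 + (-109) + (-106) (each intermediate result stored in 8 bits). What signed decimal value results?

69

28 + (-109) = -81 (10101111)
-81 + (-106) = -187 → wraps to 69 (01000101)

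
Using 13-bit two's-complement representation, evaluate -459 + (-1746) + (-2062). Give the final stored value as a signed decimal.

3925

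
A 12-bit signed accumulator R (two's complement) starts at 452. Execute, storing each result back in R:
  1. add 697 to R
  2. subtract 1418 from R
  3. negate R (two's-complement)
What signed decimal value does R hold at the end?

Start: R = 452 = 000111000100.
R = 452 + 697 = 1149 = 010001111101
R = 1149 − 1418 = -269 = 111011110011
R = −(-269) = 269 = 000100001101

269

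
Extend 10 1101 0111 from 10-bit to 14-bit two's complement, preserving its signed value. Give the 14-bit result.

11111011010111

MSB of 1011010111 is 1; replicate it into the new high bits.
1111|1011010111 → 11111011010111 (still -297).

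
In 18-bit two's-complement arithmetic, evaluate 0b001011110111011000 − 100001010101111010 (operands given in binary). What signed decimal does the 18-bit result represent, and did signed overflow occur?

-87970; overflow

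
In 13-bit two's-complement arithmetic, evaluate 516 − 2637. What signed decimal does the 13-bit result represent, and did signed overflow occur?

-2121; no overflow

516 → 0001000000100
2637 → 0101001001101
Subtract via negate-and-add: invert 0101001001101 + 1 = 1010110110011 (i.e. -2637).
  0001000000100
+ 1010110110011
= 1011110110111
Result 1011110110111: MSB = 1 → 6071 − 8192 = -2121.
Addends (after negating the subtrahend) have opposite signs, so signed overflow cannot occur.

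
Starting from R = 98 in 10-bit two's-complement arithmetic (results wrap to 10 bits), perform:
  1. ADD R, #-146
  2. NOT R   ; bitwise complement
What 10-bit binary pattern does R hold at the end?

Start: R = 98 = 0001100010.
R = 98 + (-146) = -48 = 1111010000
R = NOT 1111010000 = 0000101111 = 47

0000101111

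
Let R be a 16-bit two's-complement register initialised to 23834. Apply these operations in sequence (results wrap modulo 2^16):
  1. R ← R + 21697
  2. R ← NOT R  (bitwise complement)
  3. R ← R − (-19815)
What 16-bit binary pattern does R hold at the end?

1001101110001011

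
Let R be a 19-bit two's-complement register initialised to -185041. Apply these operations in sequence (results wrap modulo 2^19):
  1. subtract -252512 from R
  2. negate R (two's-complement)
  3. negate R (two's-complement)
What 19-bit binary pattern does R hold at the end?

Start: R = -185041 = 1010010110100101111.
R = -185041 − (-252512) = 67471 = 0010000011110001111
R = −(67471) = -67471 = 1101111100001110001
R = −(-67471) = 67471 = 0010000011110001111

0010000011110001111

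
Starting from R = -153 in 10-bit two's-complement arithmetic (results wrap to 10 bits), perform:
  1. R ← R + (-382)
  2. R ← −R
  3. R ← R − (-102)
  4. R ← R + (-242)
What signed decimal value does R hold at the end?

395

Start: R = -153 = 1101100111.
R = -153 + (-382) = -535; wraps to 489 = 0111101001
R = −(489) = -489 = 1000010111
R = -489 − (-102) = -387 = 1001111101
R = -387 + (-242) = -629; wraps to 395 = 0110001011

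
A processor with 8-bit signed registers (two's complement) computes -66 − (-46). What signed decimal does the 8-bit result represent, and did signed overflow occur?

-66 → 10111110
-46 → 11010010
Subtract via negate-and-add: invert 11010010 + 1 = 00101110 (i.e. 46).
  10111110
+ 00101110
= 11101100
Result 11101100: MSB = 1 → 236 − 256 = -20.
Addends (after negating the subtrahend) have opposite signs, so signed overflow cannot occur.

-20; no overflow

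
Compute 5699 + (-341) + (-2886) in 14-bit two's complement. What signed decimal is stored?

2472

5699 + (-341) = 5358 (01010011101110)
5358 + (-2886) = 2472 (00100110101000)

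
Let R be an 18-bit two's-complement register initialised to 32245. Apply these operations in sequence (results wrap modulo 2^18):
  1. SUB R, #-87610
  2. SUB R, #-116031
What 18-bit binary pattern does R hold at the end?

Start: R = 32245 = 000111110111110101.
R = 32245 − (-87610) = 119855 = 011101010000101111
R = 119855 − (-116031) = 235886; wraps to -26258 = 111001100101101110

111001100101101110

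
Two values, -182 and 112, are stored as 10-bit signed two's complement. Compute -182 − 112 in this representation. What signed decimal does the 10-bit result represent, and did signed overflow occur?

-294; no overflow

-182 → 1101001010
112 → 0001110000
Subtract via negate-and-add: invert 0001110000 + 1 = 1110010000 (i.e. -112).
  1101001010
+ 1110010000
= 1011011010  (discard carry-out 1)
Result 1011011010: MSB = 1 → 730 − 1024 = -294.
Both addends (after negating the subtrahend) are negative and so is the stored result: no signed overflow.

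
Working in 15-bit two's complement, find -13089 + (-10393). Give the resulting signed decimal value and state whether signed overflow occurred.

-13089 → 100110011011111
-10393 → 101011101100111
  100110011011111
+ 101011101100111
= 010010001000110  (discard carry-out 1)
Result 010010001000110: MSB = 0 → value 9286.
Both addends are negative but the stored result is non-negative: signed overflow. The true value -13089 + (-10393) = -23482 lies outside [-16384, 16383].

9286; overflow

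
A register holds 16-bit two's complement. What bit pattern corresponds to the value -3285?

|-3285| = 3285 = 0000110011010101 in 16 bits.
Invert the bits: 1111001100101010. Add 1: 1111001100101011.

1111001100101011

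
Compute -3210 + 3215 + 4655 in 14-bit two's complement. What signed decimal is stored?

-3210 + 3215 = 5 (00000000000101)
5 + 4655 = 4660 (01001000110100)

4660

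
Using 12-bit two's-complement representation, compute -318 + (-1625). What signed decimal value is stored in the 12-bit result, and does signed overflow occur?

-318 → 111011000010
-1625 → 100110100111
  111011000010
+ 100110100111
= 100001101001  (discard carry-out 1)
Result 100001101001: MSB = 1 → 2153 − 4096 = -1943.
Both addends are negative and so is the stored result: no signed overflow.

-1943; no overflow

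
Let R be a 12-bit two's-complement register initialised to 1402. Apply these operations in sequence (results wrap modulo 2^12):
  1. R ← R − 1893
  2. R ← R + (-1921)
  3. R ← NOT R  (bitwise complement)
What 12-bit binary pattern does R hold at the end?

Start: R = 1402 = 010101111010.
R = 1402 − 1893 = -491 = 111000010101
R = -491 + (-1921) = -2412; wraps to 1684 = 011010010100
R = NOT 011010010100 = 100101101011 = -1685

100101101011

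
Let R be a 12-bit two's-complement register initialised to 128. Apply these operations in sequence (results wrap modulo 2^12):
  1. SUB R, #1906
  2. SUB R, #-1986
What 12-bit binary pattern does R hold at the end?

Start: R = 128 = 000010000000.
R = 128 − 1906 = -1778 = 100100001110
R = -1778 − (-1986) = 208 = 000011010000

000011010000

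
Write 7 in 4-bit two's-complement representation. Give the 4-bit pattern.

0111

7 is non-negative, so write it directly in 4 bits: 0111.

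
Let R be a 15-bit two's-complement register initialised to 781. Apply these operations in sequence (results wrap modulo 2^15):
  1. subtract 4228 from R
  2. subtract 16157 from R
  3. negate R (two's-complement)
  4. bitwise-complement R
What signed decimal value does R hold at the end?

13163

Start: R = 781 = 000001100001101.
R = 781 − 4228 = -3447 = 111001010001001
R = -3447 − 16157 = -19604; wraps to 13164 = 011001101101100
R = −(13164) = -13164 = 100110010010100
R = NOT 100110010010100 = 011001101101011 = 13163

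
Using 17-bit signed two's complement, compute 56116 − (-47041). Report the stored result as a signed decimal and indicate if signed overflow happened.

-27915; overflow

56116 → 01101101100110100
-47041 → 10100100000111111
Subtract via negate-and-add: invert 10100100000111111 + 1 = 01011011111000001 (i.e. 47041).
  01101101100110100
+ 01011011111000001
= 11001001011110101
Result 11001001011110101: MSB = 1 → 103157 − 131072 = -27915.
Both addends (after negating the subtrahend) are non-negative but the stored result is negative: signed overflow. The true value 56116 − (-47041) = 103157 lies outside [-65536, 65535].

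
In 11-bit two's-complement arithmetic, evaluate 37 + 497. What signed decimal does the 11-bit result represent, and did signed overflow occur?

534; no overflow

37 → 00000100101
497 → 00111110001
  00000100101
+ 00111110001
= 01000010110
Result 01000010110: MSB = 0 → value 534.
Both addends are non-negative and so is the stored result: no signed overflow.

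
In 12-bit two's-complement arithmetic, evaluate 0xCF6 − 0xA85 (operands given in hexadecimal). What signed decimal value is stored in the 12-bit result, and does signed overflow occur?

625; no overflow

0xCF6 = 110011110110 = -778 (signed)
0xA85 = 101010000101 = -1403 (signed)
Subtract via negate-and-add: invert 101010000101 + 1 = 010101111011 (i.e. 1403).
  110011110110
+ 010101111011
= 001001110001  (discard carry-out 1)
Result 001001110001: MSB = 0 → value 625.
Addends (after negating the subtrahend) have opposite signs, so signed overflow cannot occur.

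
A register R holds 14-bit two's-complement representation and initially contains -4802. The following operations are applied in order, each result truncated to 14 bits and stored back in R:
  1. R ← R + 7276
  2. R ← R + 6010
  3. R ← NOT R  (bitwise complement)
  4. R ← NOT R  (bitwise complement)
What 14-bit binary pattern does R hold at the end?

Start: R = -4802 = 10110100111110.
R = -4802 + 7276 = 2474 = 00100110101010
R = 2474 + 6010 = 8484; wraps to -7900 = 10000100100100
R = NOT 10000100100100 = 01111011011011 = 7899
R = NOT 01111011011011 = 10000100100100 = -7900

10000100100100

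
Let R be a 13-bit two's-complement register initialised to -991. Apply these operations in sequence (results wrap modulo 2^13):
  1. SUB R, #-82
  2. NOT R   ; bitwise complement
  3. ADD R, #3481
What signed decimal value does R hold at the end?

Start: R = -991 = 1110000100001.
R = -991 − (-82) = -909 = 1110001110011
R = NOT 1110001110011 = 0001110001100 = 908
R = 908 + 3481 = 4389; wraps to -3803 = 1000100100101

-3803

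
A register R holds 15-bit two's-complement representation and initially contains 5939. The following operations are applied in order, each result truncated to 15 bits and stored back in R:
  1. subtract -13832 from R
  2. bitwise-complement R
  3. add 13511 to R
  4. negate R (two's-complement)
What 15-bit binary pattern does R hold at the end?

001100001110101

Start: R = 5939 = 001011100110011.
R = 5939 − (-13832) = 19771; wraps to -12997 = 100110100111011
R = NOT 100110100111011 = 011001011000100 = 12996
R = 12996 + 13511 = 26507; wraps to -6261 = 110011110001011
R = −(-6261) = 6261 = 001100001110101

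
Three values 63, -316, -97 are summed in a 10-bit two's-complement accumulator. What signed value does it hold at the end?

63 + (-316) = -253 (1100000011)
-253 + (-97) = -350 (1010100010)

-350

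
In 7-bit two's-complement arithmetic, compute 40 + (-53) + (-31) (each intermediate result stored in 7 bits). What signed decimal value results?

-44

40 + (-53) = -13 (1110011)
-13 + (-31) = -44 (1010100)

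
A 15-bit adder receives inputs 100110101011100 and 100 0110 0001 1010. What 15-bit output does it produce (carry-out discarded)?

  100110101011100
+ 100011000011010
= 001001101110110  (discard carry-out 1)

001001101110110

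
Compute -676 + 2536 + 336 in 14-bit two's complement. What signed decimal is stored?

2196

-676 + 2536 = 1860 (00011101000100)
1860 + 336 = 2196 (00100010010100)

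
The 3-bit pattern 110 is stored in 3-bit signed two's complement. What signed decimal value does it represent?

MSB is 1, so the value is negative.
Invert: 001. Add 1: 010 = 2. So the value is −2.

-2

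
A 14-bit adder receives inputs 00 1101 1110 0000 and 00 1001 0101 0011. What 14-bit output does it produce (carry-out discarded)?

  00110111100000
+ 00100101010011
= 01011100110011

01011100110011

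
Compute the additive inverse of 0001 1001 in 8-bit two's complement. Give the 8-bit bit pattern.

11100111

Invert: 11100110. Add 1: 11100111.
Check: 00011001 = 25, 11100111 = -25.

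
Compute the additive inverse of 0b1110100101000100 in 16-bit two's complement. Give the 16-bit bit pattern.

Invert: 0001011010111011. Add 1: 0001011010111100.
Check: 1110100101000100 = -5820, 0001011010111100 = 5820.

0001011010111100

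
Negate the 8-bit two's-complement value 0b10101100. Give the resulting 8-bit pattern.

Invert: 01010011. Add 1: 01010100.
Check: 10101100 = -84, 01010100 = 84.

01010100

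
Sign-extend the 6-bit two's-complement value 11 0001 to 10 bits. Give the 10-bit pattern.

MSB of 110001 is 1; replicate it into the new high bits.
1111|110001 → 1111110001 (still -15).

1111110001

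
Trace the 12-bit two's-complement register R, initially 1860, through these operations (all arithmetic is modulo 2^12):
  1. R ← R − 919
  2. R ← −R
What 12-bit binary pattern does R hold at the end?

Start: R = 1860 = 011101000100.
R = 1860 − 919 = 941 = 001110101101
R = −(941) = -941 = 110001010011

110001010011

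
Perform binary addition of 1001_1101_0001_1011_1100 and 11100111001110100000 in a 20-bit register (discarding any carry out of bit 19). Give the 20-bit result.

  10011101000110111100
+ 11100111001110100000
= 10000100010101011100  (discard carry-out 1)

10000100010101011100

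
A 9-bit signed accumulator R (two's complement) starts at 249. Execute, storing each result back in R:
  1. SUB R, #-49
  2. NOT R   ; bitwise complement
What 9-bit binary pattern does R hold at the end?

Start: R = 249 = 011111001.
R = 249 − (-49) = 298; wraps to -214 = 100101010
R = NOT 100101010 = 011010101 = 213

011010101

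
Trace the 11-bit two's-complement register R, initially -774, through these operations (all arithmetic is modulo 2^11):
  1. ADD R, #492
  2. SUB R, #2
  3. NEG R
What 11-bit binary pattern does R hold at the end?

00100011100

Start: R = -774 = 10011111010.
R = -774 + 492 = -282 = 11011100110
R = -282 − 2 = -284 = 11011100100
R = −(-284) = 284 = 00100011100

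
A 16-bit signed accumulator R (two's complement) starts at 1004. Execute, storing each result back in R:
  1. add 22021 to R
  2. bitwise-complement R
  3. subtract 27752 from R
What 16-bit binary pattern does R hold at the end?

0011100110100110

Start: R = 1004 = 0000001111101100.
R = 1004 + 22021 = 23025 = 0101100111110001
R = NOT 0101100111110001 = 1010011000001110 = -23026
R = -23026 − 27752 = -50778; wraps to 14758 = 0011100110100110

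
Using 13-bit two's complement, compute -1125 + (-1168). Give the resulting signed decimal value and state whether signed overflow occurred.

-2293; no overflow

-1125 → 1101110011011
-1168 → 1101101110000
  1101110011011
+ 1101101110000
= 1011100001011  (discard carry-out 1)
Result 1011100001011: MSB = 1 → 5899 − 8192 = -2293.
Both addends are negative and so is the stored result: no signed overflow.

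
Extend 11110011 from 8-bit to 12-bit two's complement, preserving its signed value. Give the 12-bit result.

111111110011

MSB of 11110011 is 1; replicate it into the new high bits.
1111|11110011 → 111111110011 (still -13).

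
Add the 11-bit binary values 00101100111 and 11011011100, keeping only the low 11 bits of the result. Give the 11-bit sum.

  00101100111
+ 11011011100
= 00001000011  (discard carry-out 1)

00001000011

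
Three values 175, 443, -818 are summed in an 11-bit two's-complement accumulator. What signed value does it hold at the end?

-200

175 + 443 = 618 (01001101010)
618 + (-818) = -200 (11100111000)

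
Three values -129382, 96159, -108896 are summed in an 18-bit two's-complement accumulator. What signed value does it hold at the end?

-129382 + 96159 = -33223 (110111111000111001)
-33223 + (-108896) = -142119 → wraps to 120025 (011101010011011001)

120025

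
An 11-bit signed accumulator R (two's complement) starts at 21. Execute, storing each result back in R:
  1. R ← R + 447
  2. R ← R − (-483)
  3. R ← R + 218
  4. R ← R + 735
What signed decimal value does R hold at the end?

-144

Start: R = 21 = 00000010101.
R = 21 + 447 = 468 = 00111010100
R = 468 − (-483) = 951 = 01110110111
R = 951 + 218 = 1169; wraps to -879 = 10010010001
R = -879 + 735 = -144 = 11101110000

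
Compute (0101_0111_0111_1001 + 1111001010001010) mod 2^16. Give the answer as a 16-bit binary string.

  0101011101111001
+ 1111001010001010
= 0100101000000011  (discard carry-out 1)

0100101000000011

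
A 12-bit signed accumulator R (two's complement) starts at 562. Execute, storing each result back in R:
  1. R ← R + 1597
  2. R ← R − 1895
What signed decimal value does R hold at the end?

Start: R = 562 = 001000110010.
R = 562 + 1597 = 2159; wraps to -1937 = 100001101111
R = -1937 − 1895 = -3832; wraps to 264 = 000100001000

264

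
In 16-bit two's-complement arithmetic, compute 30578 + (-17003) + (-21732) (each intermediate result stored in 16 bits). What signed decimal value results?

-8157

30578 + (-17003) = 13575 (0011010100000111)
13575 + (-21732) = -8157 (1110000000100011)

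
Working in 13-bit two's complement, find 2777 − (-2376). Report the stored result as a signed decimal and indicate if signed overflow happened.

2777 → 0101011011001
-2376 → 1011010111000
Subtract via negate-and-add: invert 1011010111000 + 1 = 0100101001000 (i.e. 2376).
  0101011011001
+ 0100101001000
= 1010000100001
Result 1010000100001: MSB = 1 → 5153 − 8192 = -3039.
Both addends (after negating the subtrahend) are non-negative but the stored result is negative: signed overflow. The true value 2777 − (-2376) = 5153 lies outside [-4096, 4095].

-3039; overflow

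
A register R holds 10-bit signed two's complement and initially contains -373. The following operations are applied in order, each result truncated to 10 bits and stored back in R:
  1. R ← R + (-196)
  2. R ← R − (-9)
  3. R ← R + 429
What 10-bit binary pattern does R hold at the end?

Start: R = -373 = 1010001011.
R = -373 + (-196) = -569; wraps to 455 = 0111000111
R = 455 − (-9) = 464 = 0111010000
R = 464 + 429 = 893; wraps to -131 = 1101111101

1101111101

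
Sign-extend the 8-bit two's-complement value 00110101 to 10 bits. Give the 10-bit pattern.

0000110101

MSB of 00110101 is 0; replicate it into the new high bits.
00|00110101 → 0000110101 (still 53).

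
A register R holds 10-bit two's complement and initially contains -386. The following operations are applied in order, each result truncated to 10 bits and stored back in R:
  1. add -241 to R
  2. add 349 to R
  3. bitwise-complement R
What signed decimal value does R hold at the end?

277

Start: R = -386 = 1001111110.
R = -386 + (-241) = -627; wraps to 397 = 0110001101
R = 397 + 349 = 746; wraps to -278 = 1011101010
R = NOT 1011101010 = 0100010101 = 277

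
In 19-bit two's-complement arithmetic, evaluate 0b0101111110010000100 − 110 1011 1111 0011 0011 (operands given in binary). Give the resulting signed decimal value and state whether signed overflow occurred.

0b0101111110010000100 → 0101111110010000100 = 195716 (signed)
110 1011 1111 0011 0011 → 1101011111100110011 = -82125 (signed)
Subtract via negate-and-add: invert 1101011111100110011 + 1 = 0010100000011001101 (i.e. 82125).
  0101111110010000100
+ 0010100000011001101
= 1000011110101010001
Result 1000011110101010001: MSB = 1 → 277841 − 524288 = -246447.
Both addends (after negating the subtrahend) are non-negative but the stored result is negative: signed overflow. The true value 195716 − (-82125) = 277841 lies outside [-262144, 262143].

-246447; overflow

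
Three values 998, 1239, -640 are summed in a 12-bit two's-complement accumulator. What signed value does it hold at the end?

998 + 1239 = 2237 → wraps to -1859 (100010111101)
-1859 + (-640) = -2499 → wraps to 1597 (011000111101)

1597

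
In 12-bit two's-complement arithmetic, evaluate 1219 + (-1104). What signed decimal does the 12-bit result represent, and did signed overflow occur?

1219 → 010011000011
-1104 → 101110110000
  010011000011
+ 101110110000
= 000001110011  (discard carry-out 1)
Result 000001110011: MSB = 0 → value 115.
Addends have opposite signs, so signed overflow cannot occur.

115; no overflow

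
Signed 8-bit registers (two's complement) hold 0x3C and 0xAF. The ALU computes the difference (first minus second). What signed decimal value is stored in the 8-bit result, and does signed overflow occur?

0x3C = 00111100 = 60 (signed)
0xAF = 10101111 = -81 (signed)
Subtract via negate-and-add: invert 10101111 + 1 = 01010001 (i.e. 81).
  00111100
+ 01010001
= 10001101
Result 10001101: MSB = 1 → 141 − 256 = -115.
Both addends (after negating the subtrahend) are non-negative but the stored result is negative: signed overflow. The true value 60 − (-81) = 141 lies outside [-128, 127].

-115; overflow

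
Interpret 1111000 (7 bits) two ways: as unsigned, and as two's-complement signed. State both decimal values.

unsigned = 120, signed = -8

Unsigned: 1111000 = 120.
Signed: MSB=1 → 120 − 128 = -8.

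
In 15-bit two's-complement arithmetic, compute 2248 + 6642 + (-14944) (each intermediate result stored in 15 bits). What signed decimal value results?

-6054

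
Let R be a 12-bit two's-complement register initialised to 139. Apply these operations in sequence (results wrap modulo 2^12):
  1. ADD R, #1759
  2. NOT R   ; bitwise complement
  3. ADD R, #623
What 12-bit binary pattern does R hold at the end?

101100000100

Start: R = 139 = 000010001011.
R = 139 + 1759 = 1898 = 011101101010
R = NOT 011101101010 = 100010010101 = -1899
R = -1899 + 623 = -1276 = 101100000100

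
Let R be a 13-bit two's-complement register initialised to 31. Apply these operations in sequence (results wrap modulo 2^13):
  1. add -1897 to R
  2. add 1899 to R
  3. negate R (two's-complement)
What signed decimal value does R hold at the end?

-33

Start: R = 31 = 0000000011111.
R = 31 + (-1897) = -1866 = 1100010110110
R = -1866 + 1899 = 33 = 0000000100001
R = −(33) = -33 = 1111111011111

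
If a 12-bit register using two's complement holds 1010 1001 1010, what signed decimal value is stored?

MSB is 1, so the value is negative.
Unsigned reading: 2714. Subtract 2^12 = 4096: 2714 − 4096 = -1382.

-1382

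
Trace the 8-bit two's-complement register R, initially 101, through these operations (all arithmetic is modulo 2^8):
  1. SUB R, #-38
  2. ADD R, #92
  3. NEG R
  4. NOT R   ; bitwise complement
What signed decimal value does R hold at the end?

-26

Start: R = 101 = 01100101.
R = 101 − (-38) = 139; wraps to -117 = 10001011
R = -117 + 92 = -25 = 11100111
R = −(-25) = 25 = 00011001
R = NOT 00011001 = 11100110 = -26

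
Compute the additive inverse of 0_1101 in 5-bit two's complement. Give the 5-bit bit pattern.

10011

Invert: 10010. Add 1: 10011.
Check: 01101 = 13, 10011 = -13.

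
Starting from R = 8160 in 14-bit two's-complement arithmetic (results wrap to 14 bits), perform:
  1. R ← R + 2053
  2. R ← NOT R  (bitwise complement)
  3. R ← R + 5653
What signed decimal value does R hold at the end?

Start: R = 8160 = 01111111100000.
R = 8160 + 2053 = 10213; wraps to -6171 = 10011111100101
R = NOT 10011111100101 = 01100000011010 = 6170
R = 6170 + 5653 = 11823; wraps to -4561 = 10111000101111

-4561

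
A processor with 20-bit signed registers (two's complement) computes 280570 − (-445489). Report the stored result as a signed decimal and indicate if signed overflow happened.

-322517; overflow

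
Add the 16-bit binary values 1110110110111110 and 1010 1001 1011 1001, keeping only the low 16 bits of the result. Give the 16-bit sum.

1001011101110111

  1110110110111110
+ 1010100110111001
= 1001011101110111  (discard carry-out 1)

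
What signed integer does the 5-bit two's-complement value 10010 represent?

MSB is 1, so the value is negative.
Unsigned reading: 18. Subtract 2^5 = 32: 18 − 32 = -14.

-14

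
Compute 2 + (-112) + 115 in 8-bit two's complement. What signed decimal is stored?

5

2 + (-112) = -110 (10010010)
-110 + 115 = 5 (00000101)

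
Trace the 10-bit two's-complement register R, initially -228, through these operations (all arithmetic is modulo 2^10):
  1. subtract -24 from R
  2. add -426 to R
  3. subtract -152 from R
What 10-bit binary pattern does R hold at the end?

1000100010

Start: R = -228 = 1100011100.
R = -228 − (-24) = -204 = 1100110100
R = -204 + (-426) = -630; wraps to 394 = 0110001010
R = 394 − (-152) = 546; wraps to -478 = 1000100010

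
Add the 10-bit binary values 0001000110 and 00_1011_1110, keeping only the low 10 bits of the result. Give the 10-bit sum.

  0001000110
+ 0010111110
= 0100000100

0100000100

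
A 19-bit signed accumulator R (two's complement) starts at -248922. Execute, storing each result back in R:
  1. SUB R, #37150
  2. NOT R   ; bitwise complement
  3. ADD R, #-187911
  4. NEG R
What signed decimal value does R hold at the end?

-98160

Start: R = -248922 = 1000011001110100110.
R = -248922 − 37150 = -286072; wraps to 238216 = 0111010001010001000
R = NOT 0111010001010001000 = 1000101110101110111 = -238217
R = -238217 + (-187911) = -426128; wraps to 98160 = 0010111111101110000
R = −(98160) = -98160 = 1101000000010010000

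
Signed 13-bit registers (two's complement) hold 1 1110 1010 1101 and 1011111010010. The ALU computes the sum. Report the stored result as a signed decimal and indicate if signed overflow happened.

1 1110 1010 1101 → 1111010101101 = -339 (signed)
1011111010010 = -2094 (signed)
  1111010101101
+ 1011111010010
= 1011001111111  (discard carry-out 1)
Result 1011001111111: MSB = 1 → 5759 − 8192 = -2433.
Both addends are negative and so is the stored result: no signed overflow.

-2433; no overflow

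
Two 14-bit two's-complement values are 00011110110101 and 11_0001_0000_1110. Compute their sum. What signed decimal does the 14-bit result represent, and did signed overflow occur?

-1853; no overflow

00011110110101 = 1973 (signed)
11_0001_0000_1110 → 11000100001110 = -3826 (signed)
  00011110110101
+ 11000100001110
= 11100011000011
Result 11100011000011: MSB = 1 → 14531 − 16384 = -1853.
Addends have opposite signs, so signed overflow cannot occur.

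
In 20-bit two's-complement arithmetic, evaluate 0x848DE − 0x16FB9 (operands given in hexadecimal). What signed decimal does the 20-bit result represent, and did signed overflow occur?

448805; overflow

0x848DE = 10000100100011011110 = -505634 (signed)
0x16FB9 = 00010110111110111001 = 94137 (signed)
Subtract via negate-and-add: invert 00010110111110111001 + 1 = 11101001000001000111 (i.e. -94137).
  10000100100011011110
+ 11101001000001000111
= 01101101100100100101  (discard carry-out 1)
Result 01101101100100100101: MSB = 0 → value 448805.
Both addends (after negating the subtrahend) are negative but the stored result is non-negative: signed overflow. The true value -505634 − 94137 = -599771 lies outside [-524288, 524287].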